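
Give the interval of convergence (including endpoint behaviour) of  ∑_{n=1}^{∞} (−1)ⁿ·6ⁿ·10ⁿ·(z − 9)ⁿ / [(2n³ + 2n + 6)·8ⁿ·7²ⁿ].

[37/15, 233/15]

Apply the ratio test: |a_{n+1}| / |a_n| = [(2n³ + 2n + 6)/(2(n+1)³ + 2(n+1) + 6)] · 6·10/(8·49), which tends to 15/98 as n → ∞.
Hence the series converges for |z − 9| < 1/(15/98) = 98/15, so the radius of convergence is 98/15.
Endpoint z = 233/15: the terms are on the order of 1/n³, so the series converges absolutely by comparison with the p-series (p = 3 > 1).
When z = 37/15, the series is dominated by a constant times Σ 1/n³, which converges (p = 3 > 1).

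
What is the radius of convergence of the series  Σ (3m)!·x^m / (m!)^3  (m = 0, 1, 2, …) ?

R = 1/27

Ratio test: |a_{m+1}/a_m| = (3m+1)·(3m+2)·(3m+3)/(m+1)³ → 27 as m → ∞.
Hence the series converges for |x| < 1/(27) = 1/27, so the radius of convergence is 1/27.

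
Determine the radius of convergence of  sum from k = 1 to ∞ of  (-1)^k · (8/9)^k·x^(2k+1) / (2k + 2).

R = 3√2/4

By the ratio test, |a_{k+1}/a_k| = [(2k + 2)/(2(k+1) + 2)] · 8/9 → 8/9.
Writing y = x², the series in y has radius 9/8, so |x| < √(9/8) and R = 3√2/4.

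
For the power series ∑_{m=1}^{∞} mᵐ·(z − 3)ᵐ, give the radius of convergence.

Applying the root test, |a_m|^(1/m) = m → ∞.
The root grows without bound, so R = 0 (convergence only at z = 3).

R = 0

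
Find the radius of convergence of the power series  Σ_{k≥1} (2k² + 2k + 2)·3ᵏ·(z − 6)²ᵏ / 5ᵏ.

The ratio of consecutive coefficients is [(2(k+1)² + 2(k+1) + 2)/(2k² + 2k + 2)] · 3/5 → 3/5.
Since the exponent of (z − 6) increases by 2 each term, convergence requires |z − 6|² < 5/3, hence R = √15/3.

R = √15/3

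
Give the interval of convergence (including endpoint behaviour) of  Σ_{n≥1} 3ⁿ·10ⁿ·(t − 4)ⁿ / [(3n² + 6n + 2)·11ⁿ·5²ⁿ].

[-31/6, 79/6]

The ratio of consecutive coefficients is [(3n² + 6n + 2)/(3(n+1)² + 6(n+1) + 2)] · 3·10/(11·25) → 6/55.
Thus R = 1/(6/55) = 55/6.
Check t = 79/6: the series is dominated by a constant times Σ 1/n², which converges (p = 2 > 1).
When t = -31/6, the terms are on the order of 1/n², so the series converges absolutely by comparison with the p-series (p = 2 > 1).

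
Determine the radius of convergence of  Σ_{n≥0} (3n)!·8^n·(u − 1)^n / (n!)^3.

R = 1/216

The ratio of consecutive coefficients is (3n+1)·(3n+2)·(3n+3)/(n+1)³ · 8 → 216.
Convergence for |u − 1| · 216 < 1, i.e. |u − 1| < 1/216. So R = 1/216.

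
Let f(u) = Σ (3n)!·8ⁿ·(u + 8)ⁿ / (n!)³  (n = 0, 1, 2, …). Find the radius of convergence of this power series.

R = 1/216

Apply the ratio test: |a_{n+1}| / |a_n| = (3n+1)·(3n+2)·(3n+3)/(n+1)³ · 8, which tends to 216 as n → ∞.
Thus R = 1/(216) = 1/216.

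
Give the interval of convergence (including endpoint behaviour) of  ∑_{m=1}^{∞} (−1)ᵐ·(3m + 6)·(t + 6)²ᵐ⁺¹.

Ratio test: |a_{m+1}/a_m| = (3(m+1) + 6)/(3m + 6) → 1 as m → ∞.
Writing y = (t + 6)², the series in y has radius 1, so |t + 6| < √(1) = 1 and R = 1.
When t = -5, the m-th term does not approach 0; divergence by the term test.
At t = -7: the terms have absolute value of order m, which does not tend to 0, so the series diverges by the divergence test.

(-7, -5)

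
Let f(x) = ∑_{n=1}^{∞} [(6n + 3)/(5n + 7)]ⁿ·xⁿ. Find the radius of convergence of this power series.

By the Cauchy root test, |a_n|^(1/n) = (6n + 3)/(5n + 7) → 6/5.
Hence the series converges for |x| < 1/(6/5) = 5/6, so the radius of convergence is 5/6.

R = 5/6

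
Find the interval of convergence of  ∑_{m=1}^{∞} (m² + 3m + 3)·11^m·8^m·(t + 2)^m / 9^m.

(-185/88, -167/88)

Ratio test: |a_{m+1}/a_m| = [((m+1)² + 3(m+1) + 3)/(m² + 3m + 3)] · 11·8/9 → 88/9 as m → ∞.
The series converges when 88/9 · |t + 2| < 1, giving R = 9/88.
Check t = -167/88: the terms have absolute value of order m², which does not tend to 0, so the series diverges by the divergence test.
Check t = -185/88: the terms do not tend to 0, so the series diverges.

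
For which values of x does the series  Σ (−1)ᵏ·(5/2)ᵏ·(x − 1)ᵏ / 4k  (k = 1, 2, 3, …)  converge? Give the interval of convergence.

The ratio of consecutive coefficients is [4k/4(k+1)] · 5/2 → 5/2.
Hence the series converges for |x − 1| < 1/(5/2) = 2/5, so the radius of convergence is 2/5.
Check x = 7/5: an alternating series whose terms decrease to 0 in absolute value, so it converges by the Leibniz criterion.
Check x = 3/5: the terms behave like c/k; limit comparison with the harmonic series gives divergence.

(3/5, 7/5]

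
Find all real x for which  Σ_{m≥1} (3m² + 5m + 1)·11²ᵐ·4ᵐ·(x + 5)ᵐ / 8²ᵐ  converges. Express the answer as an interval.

By the ratio test, |a_{m+1}/a_m| = [(3(m+1)² + 5(m+1) + 1)/(3m² + 5m + 1)] · 121·4/64 → 121/16.
The series converges when 121/16 · |x + 5| < 1, giving R = 16/121.
At x = -589/121: the m-th term does not approach 0; divergence by the term test.
Endpoint x = -621/121: the m-th term does not approach 0; divergence by the term test.

(-621/121, -589/121)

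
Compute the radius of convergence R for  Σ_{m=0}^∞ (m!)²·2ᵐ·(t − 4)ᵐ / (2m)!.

Apply the ratio test: |a_{m+1}| / |a_m| = (m+1)²/[(2m+1)·(2m+2)] · 2, which tends to 1/2 as m → ∞.
Convergence for |t − 4| · 1/2 < 1, i.e. |t − 4| < 2. So R = 2.

R = 2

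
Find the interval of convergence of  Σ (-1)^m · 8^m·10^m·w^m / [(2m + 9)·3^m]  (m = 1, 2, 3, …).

(-3/80, 3/80]

Apply the ratio test: |a_{m+1}| / |a_m| = [(2m + 9)/(2(m+1) + 9)] · 8·10/3, which tends to 80/3 as m → ∞.
Thus R = 1/(80/3) = 3/80.
Endpoint w = 3/80: convergence follows from the alternating series test (terms decrease monotonically to 0).
Check w = -3/80: comparison with the harmonic series Σ 1/m shows the series diverges.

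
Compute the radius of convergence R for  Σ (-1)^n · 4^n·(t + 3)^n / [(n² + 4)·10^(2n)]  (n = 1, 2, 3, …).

R = 25

Ratio test: |a_{n+1}/a_n| = [(n² + 4)/((n+1)² + 4)] · 4/100 → 1/25 as n → ∞.
Convergence for |t + 3| · 1/25 < 1, i.e. |t + 3| < 25. So R = 25.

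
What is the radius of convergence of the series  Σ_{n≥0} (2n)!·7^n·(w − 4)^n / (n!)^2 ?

R = 1/28

By the ratio test, |a_{n+1}/a_n| = (2n+1)·(2n+2)/(n+1)² · 7 → 28.
Thus R = 1/(28) = 1/28.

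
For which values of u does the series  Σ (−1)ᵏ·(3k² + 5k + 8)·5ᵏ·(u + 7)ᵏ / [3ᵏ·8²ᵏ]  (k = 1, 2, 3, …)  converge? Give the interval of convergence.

(-227/5, 157/5)

Apply the ratio test: |a_{k+1}| / |a_k| = [(3(k+1)² + 5(k+1) + 8)/(3k² + 5k + 8)] · 5/(3·64), which tends to 5/192 as k → ∞.
Convergence for |u + 7| · 5/192 < 1, i.e. |u + 7| < 192/5. So R = 192/5.
At u = 157/5: the terms do not tend to 0, so the series diverges.
Endpoint u = -227/5: the k-th term does not approach 0; divergence by the term test.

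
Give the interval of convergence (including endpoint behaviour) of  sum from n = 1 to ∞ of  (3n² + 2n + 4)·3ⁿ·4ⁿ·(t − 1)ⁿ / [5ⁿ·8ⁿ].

(-7/3, 13/3)

Ratio test: |a_{n+1}/a_n| = [(3(n+1)² + 2(n+1) + 4)/(3n² + 2n + 4)] · 3·4/(5·8) → 3/10 as n → ∞.
The series converges when 3/10 · |t − 1| < 1, giving R = 10/3.
Check t = 13/3: the terms have absolute value of order n², which does not tend to 0, so the series diverges by the divergence test.
At t = -7/3: the terms have absolute value of order n², which does not tend to 0, so the series diverges by the divergence test.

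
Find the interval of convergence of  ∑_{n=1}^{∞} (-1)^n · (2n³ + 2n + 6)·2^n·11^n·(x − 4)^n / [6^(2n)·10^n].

(-136/11, 224/11)

By the ratio test, |a_{n+1}/a_n| = [(2(n+1)³ + 2(n+1) + 6)/(2n³ + 2n + 6)] · 2·11/(36·10) → 11/180.
The series converges when 11/180 · |x − 4| < 1, giving R = 180/11.
When x = 224/11, the terms do not tend to 0, so the series diverges.
When x = -136/11, the terms do not tend to 0, so the series diverges.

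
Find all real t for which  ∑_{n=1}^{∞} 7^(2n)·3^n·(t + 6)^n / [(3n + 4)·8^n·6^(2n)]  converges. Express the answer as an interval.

[-390/49, -198/49)

By the ratio test, |a_{n+1}/a_n| = [(3n + 4)/(3(n+1) + 4)] · 49·3/(8·36) → 49/96.
Convergence for |t + 6| · 49/96 < 1, i.e. |t + 6| < 96/49. So R = 96/49.
Endpoint t = -198/49: the terms are asymptotic to a nonzero constant times 1/n, so the series diverges by limit comparison with Σ 1/n.
When t = -390/49, convergence follows from the alternating series test (terms decrease monotonically to 0).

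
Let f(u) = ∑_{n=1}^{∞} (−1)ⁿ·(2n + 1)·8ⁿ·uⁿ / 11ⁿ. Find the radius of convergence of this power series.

The ratio of consecutive coefficients is [(2(n+1) + 1)/(2n + 1)] · 8/11 → 8/11.
Thus R = 1/(8/11) = 11/8.

R = 11/8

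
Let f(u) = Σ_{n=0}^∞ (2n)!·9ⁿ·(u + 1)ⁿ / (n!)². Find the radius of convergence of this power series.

R = 1/36

By the ratio test, |a_{n+1}/a_n| = (2n+1)·(2n+2)/(n+1)² · 9 → 36.
The series converges when 36 · |u + 1| < 1, giving R = 1/36.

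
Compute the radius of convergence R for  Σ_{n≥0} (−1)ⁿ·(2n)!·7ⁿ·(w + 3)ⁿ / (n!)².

R = 1/28

By the ratio test, |a_{n+1}/a_n| = (2n+1)·(2n+2)/(n+1)² · 7 → 28.
Hence the series converges for |w + 3| < 1/(28) = 1/28, so the radius of convergence is 1/28.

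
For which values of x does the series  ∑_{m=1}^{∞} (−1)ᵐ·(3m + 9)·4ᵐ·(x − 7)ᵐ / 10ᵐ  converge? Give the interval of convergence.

The ratio of consecutive coefficients is [(3(m+1) + 9)/(3m + 9)] · 4/10 → 2/5.
Convergence for |x − 7| · 2/5 < 1, i.e. |x − 7| < 5/2. So R = 5/2.
At x = 19/2: the terms do not tend to 0, so the series diverges.
Check x = 9/2: the terms have absolute value of order m, which does not tend to 0, so the series diverges by the divergence test.

(9/2, 19/2)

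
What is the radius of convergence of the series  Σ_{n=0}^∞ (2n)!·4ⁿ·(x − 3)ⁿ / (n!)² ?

R = 1/16

The ratio of consecutive coefficients is (2n+1)·(2n+2)/(n+1)² · 4 → 16.
Thus R = 1/(16) = 1/16.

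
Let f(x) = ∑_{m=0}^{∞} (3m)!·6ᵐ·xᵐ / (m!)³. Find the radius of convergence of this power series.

R = 1/162

By the ratio test, |a_{m+1}/a_m| = (3m+1)·(3m+2)·(3m+3)/(m+1)³ · 6 → 162.
Convergence for |x| · 162 < 1, i.e. |x| < 1/162. So R = 1/162.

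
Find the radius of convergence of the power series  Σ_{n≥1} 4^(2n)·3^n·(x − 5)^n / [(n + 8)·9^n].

R = 3/16

By the ratio test, |a_{n+1}/a_n| = [(n + 8)/((n+1) + 8)] · 16·3/9 → 16/3.
The series converges when 16/3 · |x − 5| < 1, giving R = 3/16.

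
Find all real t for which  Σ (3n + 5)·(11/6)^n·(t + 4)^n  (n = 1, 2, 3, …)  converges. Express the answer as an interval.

Apply the ratio test: |a_{n+1}| / |a_n| = [(3(n+1) + 5)/(3n + 5)] · 11/6, which tends to 11/6 as n → ∞.
Convergence for |t + 4| · 11/6 < 1, i.e. |t + 4| < 6/11. So R = 6/11.
At t = -38/11: the terms do not tend to 0, so the series diverges.
At t = -50/11: the terms do not tend to 0, so the series diverges.

(-50/11, -38/11)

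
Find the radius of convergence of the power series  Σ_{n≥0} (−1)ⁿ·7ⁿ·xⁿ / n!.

Ratio test: |a_{n+1}/a_n| = 7 · 1/(n+1) → 0 as n → ∞.
Since the limit is 0 < 1 for every x, the series converges on all of ℝ and R = ∞.

R = ∞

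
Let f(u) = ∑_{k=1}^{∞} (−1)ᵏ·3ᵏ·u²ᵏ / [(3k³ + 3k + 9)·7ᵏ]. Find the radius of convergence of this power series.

By the ratio test, |a_{k+1}/a_k| = [(3k³ + 3k + 9)/(3(k+1)³ + 3(k+1) + 9)] · 3/7 → 3/7.
Successive powers of u differ by 2, so the series converges when |u|² · 3/7 < 1, i.e. |u| < √(7/3). So R = √21/3.

R = √21/3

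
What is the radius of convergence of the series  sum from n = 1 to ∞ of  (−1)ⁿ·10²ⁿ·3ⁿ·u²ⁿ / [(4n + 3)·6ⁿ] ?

Apply the ratio test: |a_{n+1}| / |a_n| = [(4n + 3)/(4(n+1) + 3)] · 100·3/6, which tends to 50 as n → ∞.
Since the exponent of u increases by 2 each term, convergence requires |u|² < 1/50, hence R = √2/10.

R = √2/10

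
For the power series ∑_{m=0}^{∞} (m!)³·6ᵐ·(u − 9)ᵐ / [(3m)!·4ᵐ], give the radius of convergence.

R = 18

By the ratio test, |a_{m+1}/a_m| = (m+1)³/[(3m+1)·(3m+2)·(3m+3)] · 6/4 → 1/18.
Thus R = 1/(1/18) = 18.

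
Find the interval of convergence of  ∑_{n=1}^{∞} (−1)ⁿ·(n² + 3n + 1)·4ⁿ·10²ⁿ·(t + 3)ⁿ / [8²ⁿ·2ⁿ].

(-83/25, -67/25)

By the ratio test, |a_{n+1}/a_n| = [((n+1)² + 3(n+1) + 1)/(n² + 3n + 1)] · 4·100/(64·2) → 25/8.
Hence the series converges for |t + 3| < 1/(25/8) = 8/25, so the radius of convergence is 8/25.
When t = -67/25, the terms have absolute value of order n², which does not tend to 0, so the series diverges by the divergence test.
When t = -83/25, the n-th term does not approach 0; divergence by the term test.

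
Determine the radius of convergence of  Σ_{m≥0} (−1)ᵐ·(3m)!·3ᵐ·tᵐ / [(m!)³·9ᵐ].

Apply the ratio test: |a_{m+1}| / |a_m| = (3m+1)·(3m+2)·(3m+3)/(m+1)³ · 3/9, which tends to 9 as m → ∞.
Thus R = 1/(9) = 1/9.

R = 1/9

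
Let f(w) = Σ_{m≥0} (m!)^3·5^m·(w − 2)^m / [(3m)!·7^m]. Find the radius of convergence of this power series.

By the ratio test, |a_{m+1}/a_m| = (m+1)³/[(3m+1)·(3m+2)·(3m+3)] · 5/7 → 5/189.
Hence the series converges for |w − 2| < 1/(5/189) = 189/5, so the radius of convergence is 189/5.

R = 189/5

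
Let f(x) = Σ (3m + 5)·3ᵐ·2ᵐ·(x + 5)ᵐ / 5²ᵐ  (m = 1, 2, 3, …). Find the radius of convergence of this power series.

Apply the ratio test: |a_{m+1}| / |a_m| = [(3(m+1) + 5)/(3m + 5)] · 3·2/25, which tends to 6/25 as m → ∞.
Convergence for |x + 5| · 6/25 < 1, i.e. |x + 5| < 25/6. So R = 25/6.

R = 25/6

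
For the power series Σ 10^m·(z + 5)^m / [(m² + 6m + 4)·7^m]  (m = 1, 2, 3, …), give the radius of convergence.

R = 7/10

By the ratio test, |a_{m+1}/a_m| = [(m² + 6m + 4)/((m+1)² + 6(m+1) + 4)] · 10/7 → 10/7.
Convergence for |z + 5| · 10/7 < 1, i.e. |z + 5| < 7/10. So R = 7/10.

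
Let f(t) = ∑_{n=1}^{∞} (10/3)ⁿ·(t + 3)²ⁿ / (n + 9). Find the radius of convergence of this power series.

R = √30/10

Ratio test: |a_{n+1}/a_n| = [(n + 9)/((n+1) + 9)] · 10/3 → 10/3 as n → ∞.
Successive powers of (t + 3) differ by 2, so the series converges when |t + 3|² · 10/3 < 1, i.e. |t + 3| < √(3/10). So R = √30/10.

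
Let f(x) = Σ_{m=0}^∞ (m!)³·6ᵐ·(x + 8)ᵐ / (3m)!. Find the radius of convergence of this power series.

Ratio test: |a_{m+1}/a_m| = (m+1)³/[(3m+1)·(3m+2)·(3m+3)] · 6 → 2/9 as m → ∞.
Thus R = 1/(2/9) = 9/2.

R = 9/2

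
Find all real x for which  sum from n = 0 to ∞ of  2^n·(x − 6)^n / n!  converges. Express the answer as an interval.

(−∞, ∞)

Ratio test: |a_{n+1}/a_n| = 2 · 1/(n+1) → 0 as n → ∞.
Since the limit is 0 < 1 for every x, the series converges on all of ℝ and R = ∞.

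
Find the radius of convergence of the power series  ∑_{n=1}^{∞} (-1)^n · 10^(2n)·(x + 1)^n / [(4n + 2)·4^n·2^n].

R = 2/25

Apply the ratio test: |a_{n+1}| / |a_n| = [(4n + 2)/(4(n+1) + 2)] · 100/(4·2), which tends to 25/2 as n → ∞.
Hence the series converges for |x + 1| < 1/(25/2) = 2/25, so the radius of convergence is 2/25.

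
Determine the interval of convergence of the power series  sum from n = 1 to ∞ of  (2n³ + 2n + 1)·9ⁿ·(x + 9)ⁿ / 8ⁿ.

The ratio of consecutive coefficients is [(2(n+1)³ + 2(n+1) + 1)/(2n³ + 2n + 1)] · 9/8 → 9/8.
The series converges when 9/8 · |x + 9| < 1, giving R = 8/9.
Check x = -73/9: the terms have absolute value of order n³, which does not tend to 0, so the series diverges by the divergence test.
At x = -89/9: the terms have absolute value of order n³, which does not tend to 0, so the series diverges by the divergence test.

(-89/9, -73/9)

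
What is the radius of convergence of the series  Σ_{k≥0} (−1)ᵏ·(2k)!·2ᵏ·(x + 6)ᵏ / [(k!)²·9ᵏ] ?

Ratio test: |a_{k+1}/a_k| = (2k+1)·(2k+2)/(k+1)² · 2/9 → 8/9 as k → ∞.
The series converges when 8/9 · |x + 6| < 1, giving R = 9/8.

R = 9/8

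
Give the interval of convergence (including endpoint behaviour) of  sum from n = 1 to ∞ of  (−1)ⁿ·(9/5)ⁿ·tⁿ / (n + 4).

(-5/9, 5/9]

Ratio test: |a_{n+1}/a_n| = [(n + 4)/((n+1) + 4)] · 9/5 → 9/5 as n → ∞.
Convergence for |t| · 9/5 < 1, i.e. |t| < 5/9. So R = 5/9.
When t = 5/9, convergence follows from the alternating series test (terms decrease monotonically to 0).
Check t = -5/9: the terms are asymptotic to a nonzero constant times 1/n, so the series diverges by limit comparison with Σ 1/n.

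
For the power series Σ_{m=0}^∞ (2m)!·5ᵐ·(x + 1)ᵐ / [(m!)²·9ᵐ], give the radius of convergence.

Ratio test: |a_{m+1}/a_m| = (2m+1)·(2m+2)/(m+1)² · 5/9 → 20/9 as m → ∞.
Convergence for |x + 1| · 20/9 < 1, i.e. |x + 1| < 9/20. So R = 9/20.

R = 9/20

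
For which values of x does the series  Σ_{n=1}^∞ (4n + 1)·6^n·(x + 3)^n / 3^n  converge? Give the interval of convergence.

(-7/2, -5/2)

By the ratio test, |a_{n+1}/a_n| = [(4(n+1) + 1)/(4n + 1)] · 6/3 → 2.
Hence the series converges for |x + 3| < 1/(2) = 1/2, so the radius of convergence is 1/2.
When x = -5/2, the n-th term does not approach 0; divergence by the term test.
At x = -7/2: the n-th term does not approach 0; divergence by the term test.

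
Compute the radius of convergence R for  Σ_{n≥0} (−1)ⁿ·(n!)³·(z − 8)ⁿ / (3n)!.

Apply the ratio test: |a_{n+1}| / |a_n| = (n+1)³/[(3n+1)·(3n+2)·(3n+3)], which tends to 1/27 as n → ∞.
Hence the series converges for |z − 8| < 1/(1/27) = 27, so the radius of convergence is 27.

R = 27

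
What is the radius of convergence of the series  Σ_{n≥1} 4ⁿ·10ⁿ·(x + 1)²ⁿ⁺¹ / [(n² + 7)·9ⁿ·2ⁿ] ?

R = 3√5/10

Ratio test: |a_{n+1}/a_n| = [(n² + 7)/((n+1)² + 7)] · 4·10/(9·2) → 20/9 as n → ∞.
Since the exponent of (x + 1) increases by 2 each term, convergence requires |x + 1|² < 9/20, hence R = 3√5/10.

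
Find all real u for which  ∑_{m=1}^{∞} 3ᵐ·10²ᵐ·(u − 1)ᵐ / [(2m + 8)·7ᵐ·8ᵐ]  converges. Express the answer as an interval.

[61/75, 89/75)

By the ratio test, |a_{m+1}/a_m| = [(2m + 8)/(2(m+1) + 8)] · 3·100/(7·8) → 75/14.
Thus R = 1/(75/14) = 14/75.
At u = 89/75: the terms are asymptotic to a nonzero constant times 1/m, so the series diverges by limit comparison with Σ 1/m.
Endpoint u = 61/75: convergence follows from the alternating series test (terms decrease monotonically to 0).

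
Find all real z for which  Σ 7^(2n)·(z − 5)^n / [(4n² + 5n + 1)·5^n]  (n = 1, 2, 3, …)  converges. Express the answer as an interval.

Apply the ratio test: |a_{n+1}| / |a_n| = [(4n² + 5n + 1)/(4(n+1)² + 5(n+1) + 1)] · 49/5, which tends to 49/5 as n → ∞.
Thus R = 1/(49/5) = 5/49.
When z = 250/49, absolute convergence follows by limit comparison with Σ 1/n².
Check z = 240/49: the terms are on the order of 1/n², so the series converges absolutely by comparison with the p-series (p = 2 > 1).

[240/49, 250/49]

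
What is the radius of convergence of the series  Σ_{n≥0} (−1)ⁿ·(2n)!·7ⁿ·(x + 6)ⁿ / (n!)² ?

R = 1/28

Apply the ratio test: |a_{n+1}| / |a_n| = (2n+1)·(2n+2)/(n+1)² · 7, which tends to 28 as n → ∞.
Hence the series converges for |x + 6| < 1/(28) = 1/28, so the radius of convergence is 1/28.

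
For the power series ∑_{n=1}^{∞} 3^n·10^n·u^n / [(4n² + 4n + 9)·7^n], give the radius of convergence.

The ratio of consecutive coefficients is [(4n² + 4n + 9)/(4(n+1)² + 4(n+1) + 9)] · 3·10/7 → 30/7.
Hence the series converges for |u| < 1/(30/7) = 7/30, so the radius of convergence is 7/30.

R = 7/30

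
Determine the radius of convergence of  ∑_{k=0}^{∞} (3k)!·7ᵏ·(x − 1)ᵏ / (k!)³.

R = 1/189

Ratio test: |a_{k+1}/a_k| = (3k+1)·(3k+2)·(3k+3)/(k+1)³ · 7 → 189 as k → ∞.
The series converges when 189 · |x − 1| < 1, giving R = 1/189.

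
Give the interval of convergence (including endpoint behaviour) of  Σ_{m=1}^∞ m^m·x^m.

Root test: |a_m|^(1/m) = m → ∞.
Since the m-th root of |a_m| is unbounded, the series converges only at x = 0; R = 0.

{0}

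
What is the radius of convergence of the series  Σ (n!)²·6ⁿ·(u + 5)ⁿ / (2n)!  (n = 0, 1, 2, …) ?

R = 2/3

By the ratio test, |a_{n+1}/a_n| = (n+1)²/[(2n+1)·(2n+2)] · 6 → 3/2.
Thus R = 1/(3/2) = 2/3.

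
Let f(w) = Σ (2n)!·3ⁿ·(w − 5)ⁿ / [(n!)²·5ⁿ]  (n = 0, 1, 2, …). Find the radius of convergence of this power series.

Apply the ratio test: |a_{n+1}| / |a_n| = (2n+1)·(2n+2)/(n+1)² · 3/5, which tends to 12/5 as n → ∞.
The series converges when 12/5 · |w − 5| < 1, giving R = 5/12.

R = 5/12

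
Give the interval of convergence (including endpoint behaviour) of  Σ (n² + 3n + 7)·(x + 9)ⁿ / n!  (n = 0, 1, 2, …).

The ratio of consecutive coefficients is ((n+1)² + 3(n+1) + 7)/(n² + 3n + 7) · 1/(n+1) → 0.
The limit is 0, so the series converges for all x; R = ∞.

(−∞, ∞)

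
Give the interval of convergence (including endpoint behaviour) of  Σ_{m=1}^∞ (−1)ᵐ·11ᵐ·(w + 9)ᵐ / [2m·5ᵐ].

Ratio test: |a_{m+1}/a_m| = [2m/2(m+1)] · 11/5 → 11/5 as m → ∞.
Hence the series converges for |w + 9| < 1/(11/5) = 5/11, so the radius of convergence is 5/11.
At w = -94/11: convergence follows from the alternating series test (terms decrease monotonically to 0).
When w = -104/11, the terms behave like c/m; limit comparison with the harmonic series gives divergence.

(-104/11, -94/11]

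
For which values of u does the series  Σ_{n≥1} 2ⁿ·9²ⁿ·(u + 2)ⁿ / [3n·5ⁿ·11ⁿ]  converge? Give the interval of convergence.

Ratio test: |a_{n+1}/a_n| = [3n/3(n+1)] · 2·81/(5·11) → 162/55 as n → ∞.
Thus R = 1/(162/55) = 55/162.
At u = -269/162: the terms behave like c/n; limit comparison with the harmonic series gives divergence.
When u = -379/162, an alternating series whose terms decrease to 0 in absolute value, so it converges by the Leibniz criterion.

[-379/162, -269/162)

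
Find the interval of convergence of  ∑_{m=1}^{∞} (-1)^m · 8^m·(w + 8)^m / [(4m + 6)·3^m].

Apply the ratio test: |a_{m+1}| / |a_m| = [(4m + 6)/(4(m+1) + 6)] · 8/3, which tends to 8/3 as m → ∞.
The series converges when 8/3 · |w + 8| < 1, giving R = 3/8.
When w = -61/8, convergence follows from the alternating series test (terms decrease monotonically to 0).
At w = -67/8: the terms behave like c/m; limit comparison with the harmonic series gives divergence.

(-67/8, -61/8]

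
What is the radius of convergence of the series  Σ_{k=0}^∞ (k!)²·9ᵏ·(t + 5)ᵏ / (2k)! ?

R = 4/9

Ratio test: |a_{k+1}/a_k| = (k+1)²/[(2k+1)·(2k+2)] · 9 → 9/4 as k → ∞.
The series converges when 9/4 · |t + 5| < 1, giving R = 4/9.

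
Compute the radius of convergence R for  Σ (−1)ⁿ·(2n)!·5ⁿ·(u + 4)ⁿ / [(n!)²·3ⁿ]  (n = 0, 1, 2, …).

Ratio test: |a_{n+1}/a_n| = (2n+1)·(2n+2)/(n+1)² · 5/3 → 20/3 as n → ∞.
Hence the series converges for |u + 4| < 1/(20/3) = 3/20, so the radius of convergence is 3/20.

R = 3/20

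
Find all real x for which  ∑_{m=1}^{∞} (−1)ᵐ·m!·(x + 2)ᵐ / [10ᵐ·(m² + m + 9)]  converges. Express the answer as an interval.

{-2}

Apply the ratio test: |a_{m+1}| / |a_m| = (m+1) · 1/10 · (m² + m + 9)/((m+1)² + (m+1) + 9), which tends to ∞ as m → ∞.
Since the ratio → ∞, the series diverges for every x ≠ -2, and R = 0.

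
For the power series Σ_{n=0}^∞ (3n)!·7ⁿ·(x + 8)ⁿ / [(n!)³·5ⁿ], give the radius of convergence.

R = 5/189

The ratio of consecutive coefficients is (3n+1)·(3n+2)·(3n+3)/(n+1)³ · 7/5 → 189/5.
Convergence for |x + 8| · 189/5 < 1, i.e. |x + 8| < 5/189. So R = 5/189.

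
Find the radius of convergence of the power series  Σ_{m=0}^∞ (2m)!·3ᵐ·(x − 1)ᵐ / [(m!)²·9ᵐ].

R = 3/4

By the ratio test, |a_{m+1}/a_m| = (2m+1)·(2m+2)/(m+1)² · 3/9 → 4/3.
The series converges when 4/3 · |x − 1| < 1, giving R = 3/4.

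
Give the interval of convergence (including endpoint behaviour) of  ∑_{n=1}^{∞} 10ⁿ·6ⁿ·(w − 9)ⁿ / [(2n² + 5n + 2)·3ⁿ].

By the ratio test, |a_{n+1}/a_n| = [(2n² + 5n + 2)/(2(n+1)² + 5(n+1) + 2)] · 10·6/3 → 20.
Thus R = 1/(20) = 1/20.
Check w = 181/20: the series is dominated by a constant times Σ 1/n², which converges (p = 2 > 1).
Endpoint w = 179/20: the terms are on the order of 1/n², so the series converges absolutely by comparison with the p-series (p = 2 > 1).

[179/20, 181/20]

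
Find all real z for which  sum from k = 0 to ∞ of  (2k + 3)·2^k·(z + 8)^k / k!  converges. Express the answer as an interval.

(−∞, ∞)

By the ratio test, |a_{k+1}/a_k| = (2(k+1) + 3)/(2k + 3) · 2 · 1/(k+1) → 0.
The ratio tends to 0 regardless of z, hence R = ∞.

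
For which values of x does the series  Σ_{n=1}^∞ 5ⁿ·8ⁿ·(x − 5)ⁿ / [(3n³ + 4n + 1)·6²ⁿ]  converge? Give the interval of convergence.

[41/10, 59/10]

The ratio of consecutive coefficients is [(3n³ + 4n + 1)/(3(n+1)³ + 4(n+1) + 1)] · 5·8/36 → 10/9.
Convergence for |x − 5| · 10/9 < 1, i.e. |x − 5| < 9/10. So R = 9/10.
Check x = 59/10: absolute convergence follows by limit comparison with Σ 1/n³.
Check x = 41/10: the series is dominated by a constant times Σ 1/n³, which converges (p = 3 > 1).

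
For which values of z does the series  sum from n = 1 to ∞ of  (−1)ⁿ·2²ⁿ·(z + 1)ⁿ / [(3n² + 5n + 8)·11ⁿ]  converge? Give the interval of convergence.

[-15/4, 7/4]

The ratio of consecutive coefficients is [(3n² + 5n + 8)/(3(n+1)² + 5(n+1) + 8)] · 4/11 → 4/11.
The series converges when 4/11 · |z + 1| < 1, giving R = 11/4.
When z = 7/4, absolute convergence follows by limit comparison with Σ 1/n².
When z = -15/4, the series is dominated by a constant times Σ 1/n², which converges (p = 2 > 1).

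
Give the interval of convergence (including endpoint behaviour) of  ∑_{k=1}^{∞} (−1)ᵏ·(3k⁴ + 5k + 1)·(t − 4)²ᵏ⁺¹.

Apply the ratio test: |a_{k+1}| / |a_k| = (3(k+1)⁴ + 5(k+1) + 1)/(3k⁴ + 5k + 1), which tends to 1 as k → ∞.
Successive powers of (t − 4) differ by 2, so the series converges when |t − 4|² · 1 < 1, i.e. |t − 4| < √(1) = 1. So R = 1.
At t = 5: the terms have absolute value of order k⁴, which does not tend to 0, so the series diverges by the divergence test.
Check t = 3: the k-th term does not approach 0; divergence by the term test.

(3, 5)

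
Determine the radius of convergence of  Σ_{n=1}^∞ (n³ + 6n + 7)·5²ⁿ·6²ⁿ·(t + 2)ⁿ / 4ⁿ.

R = 1/225

The ratio of consecutive coefficients is [((n+1)³ + 6(n+1) + 7)/(n³ + 6n + 7)] · 25·36/4 → 225.
Hence the series converges for |t + 2| < 1/(225) = 1/225, so the radius of convergence is 1/225.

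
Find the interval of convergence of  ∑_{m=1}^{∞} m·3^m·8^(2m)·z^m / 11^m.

(-11/192, 11/192)

Apply the ratio test: |a_{m+1}| / |a_m| = [(m+1)/m] · 3·64/11, which tends to 192/11 as m → ∞.
Thus R = 1/(192/11) = 11/192.
At z = 11/192: the terms have absolute value of order m, which does not tend to 0, so the series diverges by the divergence test.
Endpoint z = -11/192: the terms do not tend to 0, so the series diverges.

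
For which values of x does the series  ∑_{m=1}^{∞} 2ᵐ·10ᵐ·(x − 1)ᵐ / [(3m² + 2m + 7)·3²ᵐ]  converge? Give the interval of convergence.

[11/20, 29/20]

The ratio of consecutive coefficients is [(3m² + 2m + 7)/(3(m+1)² + 2(m+1) + 7)] · 2·10/9 → 20/9.
Thus R = 1/(20/9) = 9/20.
When x = 29/20, the terms are on the order of 1/m², so the series converges absolutely by comparison with the p-series (p = 2 > 1).
Endpoint x = 11/20: the terms are on the order of 1/m², so the series converges absolutely by comparison with the p-series (p = 2 > 1).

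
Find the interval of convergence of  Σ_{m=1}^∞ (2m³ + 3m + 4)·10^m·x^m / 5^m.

(-1/2, 1/2)

The ratio of consecutive coefficients is [(2(m+1)³ + 3(m+1) + 4)/(2m³ + 3m + 4)] · 10/5 → 2.
Hence the series converges for |x| < 1/(2) = 1/2, so the radius of convergence is 1/2.
At x = 1/2: the terms have absolute value of order m³, which does not tend to 0, so the series diverges by the divergence test.
Endpoint x = -1/2: the terms do not tend to 0, so the series diverges.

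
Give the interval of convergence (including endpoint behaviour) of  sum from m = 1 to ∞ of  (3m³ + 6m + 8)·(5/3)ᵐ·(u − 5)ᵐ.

Ratio test: |a_{m+1}/a_m| = [(3(m+1)³ + 6(m+1) + 8)/(3m³ + 6m + 8)] · 5/3 → 5/3 as m → ∞.
Hence the series converges for |u − 5| < 1/(5/3) = 3/5, so the radius of convergence is 3/5.
Check u = 28/5: the terms do not tend to 0, so the series diverges.
Endpoint u = 22/5: the terms do not tend to 0, so the series diverges.

(22/5, 28/5)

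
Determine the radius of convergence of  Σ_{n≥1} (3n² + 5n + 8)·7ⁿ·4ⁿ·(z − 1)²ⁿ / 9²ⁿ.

R = 9√7/14

Ratio test: |a_{n+1}/a_n| = [(3(n+1)² + 5(n+1) + 8)/(3n² + 5n + 8)] · 7·4/81 → 28/81 as n → ∞.
Successive powers of (z − 1) differ by 2, so the series converges when |z − 1|² · 28/81 < 1, i.e. |z − 1| < √(81/28). So R = 9√7/14.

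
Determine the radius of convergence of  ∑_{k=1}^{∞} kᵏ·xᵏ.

Root test: |a_k|^(1/k) = k → ∞.
Since the k-th root of |a_k| is unbounded, the series converges only at x = 0; R = 0.

R = 0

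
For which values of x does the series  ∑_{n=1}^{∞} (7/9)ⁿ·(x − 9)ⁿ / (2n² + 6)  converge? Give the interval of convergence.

[54/7, 72/7]

By the ratio test, |a_{n+1}/a_n| = [(2n² + 6)/(2(n+1)² + 6)] · 7/9 → 7/9.
Convergence for |x − 9| · 7/9 < 1, i.e. |x − 9| < 9/7. So R = 9/7.
Endpoint x = 72/7: absolute convergence follows by limit comparison with Σ 1/n².
Check x = 54/7: absolute convergence follows by limit comparison with Σ 1/n².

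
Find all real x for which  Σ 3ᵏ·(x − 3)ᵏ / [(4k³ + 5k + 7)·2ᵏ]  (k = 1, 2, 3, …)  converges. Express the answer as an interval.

The ratio of consecutive coefficients is [(4k³ + 5k + 7)/(4(k+1)³ + 5(k+1) + 7)] · 3/2 → 3/2.
Hence the series converges for |x − 3| < 1/(3/2) = 2/3, so the radius of convergence is 2/3.
At x = 11/3: absolute convergence follows by limit comparison with Σ 1/k³.
At x = 7/3: absolute convergence follows by limit comparison with Σ 1/k³.

[7/3, 11/3]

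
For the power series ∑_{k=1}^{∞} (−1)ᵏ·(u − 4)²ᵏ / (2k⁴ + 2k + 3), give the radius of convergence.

R = 1

Ratio test: |a_{k+1}/a_k| = (2k⁴ + 2k + 3)/(2(k+1)⁴ + 2(k+1) + 3) → 1 as k → ∞.
Writing y = (u − 4)², the series in y has radius 1, so |u − 4| < √(1) = 1 and R = 1.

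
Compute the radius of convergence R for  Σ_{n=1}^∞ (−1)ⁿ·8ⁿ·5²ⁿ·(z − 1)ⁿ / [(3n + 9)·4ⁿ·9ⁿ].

R = 9/50

Ratio test: |a_{n+1}/a_n| = [(3n + 9)/(3(n+1) + 9)] · 8·25/(4·9) → 50/9 as n → ∞.
Hence the series converges for |z − 1| < 1/(50/9) = 9/50, so the radius of convergence is 9/50.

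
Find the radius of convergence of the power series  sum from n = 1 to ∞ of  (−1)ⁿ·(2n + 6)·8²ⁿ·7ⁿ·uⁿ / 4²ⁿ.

R = 1/28

Ratio test: |a_{n+1}/a_n| = [(2(n+1) + 6)/(2n + 6)] · 64·7/16 → 28 as n → ∞.
Hence the series converges for |u| < 1/(28) = 1/28, so the radius of convergence is 1/28.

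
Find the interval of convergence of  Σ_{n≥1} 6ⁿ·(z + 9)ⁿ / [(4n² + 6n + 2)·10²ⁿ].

[-77/3, 23/3]

The ratio of consecutive coefficients is [(4n² + 6n + 2)/(4(n+1)² + 6(n+1) + 2)] · 6/100 → 3/50.
The series converges when 3/50 · |z + 9| < 1, giving R = 50/3.
Endpoint z = 23/3: absolute convergence follows by limit comparison with Σ 1/n².
When z = -77/3, the terms are on the order of 1/n², so the series converges absolutely by comparison with the p-series (p = 2 > 1).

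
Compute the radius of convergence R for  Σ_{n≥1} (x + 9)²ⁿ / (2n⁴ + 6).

R = 1

By the ratio test, |a_{n+1}/a_n| = (2n⁴ + 6)/(2(n+1)⁴ + 6) → 1.
Successive powers of (x + 9) differ by 2, so the series converges when |x + 9|² · 1 < 1, i.e. |x + 9| < √(1) = 1. So R = 1.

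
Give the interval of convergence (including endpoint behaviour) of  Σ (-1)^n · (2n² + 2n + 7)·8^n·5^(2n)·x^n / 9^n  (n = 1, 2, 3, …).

(-9/200, 9/200)

By the ratio test, |a_{n+1}/a_n| = [(2(n+1)² + 2(n+1) + 7)/(2n² + 2n + 7)] · 8·25/9 → 200/9.
The series converges when 200/9 · |x| < 1, giving R = 9/200.
Endpoint x = 9/200: the terms do not tend to 0, so the series diverges.
At x = -9/200: the terms do not tend to 0, so the series diverges.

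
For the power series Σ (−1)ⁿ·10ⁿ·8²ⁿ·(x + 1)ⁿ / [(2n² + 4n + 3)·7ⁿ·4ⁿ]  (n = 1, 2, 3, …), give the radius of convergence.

The ratio of consecutive coefficients is [(2n² + 4n + 3)/(2(n+1)² + 4(n+1) + 3)] · 10·64/(7·4) → 160/7.
The series converges when 160/7 · |x + 1| < 1, giving R = 7/160.

R = 7/160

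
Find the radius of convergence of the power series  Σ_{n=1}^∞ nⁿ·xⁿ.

Root test: |a_n|^(1/n) = n → ∞.
Since the n-th root of |a_n| is unbounded, the series converges only at x = 0; R = 0.

R = 0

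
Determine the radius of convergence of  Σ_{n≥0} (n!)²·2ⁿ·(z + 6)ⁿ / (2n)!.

R = 2

The ratio of consecutive coefficients is (n+1)²/[(2n+1)·(2n+2)] · 2 → 1/2.
Hence the series converges for |z + 6| < 1/(1/2) = 2, so the radius of convergence is 2.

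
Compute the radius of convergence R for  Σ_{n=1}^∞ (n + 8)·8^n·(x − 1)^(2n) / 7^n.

R = √14/4

Ratio test: |a_{n+1}/a_n| = [((n+1) + 8)/(n + 8)] · 8/7 → 8/7 as n → ∞.
Since the exponent of (x − 1) increases by 2 each term, convergence requires |x − 1|² < 7/8, hence R = √14/4.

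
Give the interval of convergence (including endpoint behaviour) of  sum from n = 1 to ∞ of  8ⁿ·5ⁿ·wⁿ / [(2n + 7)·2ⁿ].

[-1/20, 1/20)

Apply the ratio test: |a_{n+1}| / |a_n| = [(2n + 7)/(2(n+1) + 7)] · 8·5/2, which tends to 20 as n → ∞.
Thus R = 1/(20) = 1/20.
When w = 1/20, the terms are asymptotic to a nonzero constant times 1/n, so the series diverges by limit comparison with Σ 1/n.
Check w = -1/20: the terms alternate in sign and decrease monotonically to 0 in absolute value (size ~ c/n), so the alternating series test gives convergence.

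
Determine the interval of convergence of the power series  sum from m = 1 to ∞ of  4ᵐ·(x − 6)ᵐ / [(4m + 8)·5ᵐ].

[19/4, 29/4)

The ratio of consecutive coefficients is [(4m + 8)/(4(m+1) + 8)] · 4/5 → 4/5.
Convergence for |x − 6| · 4/5 < 1, i.e. |x − 6| < 5/4. So R = 5/4.
When x = 29/4, comparison with the harmonic series Σ 1/m shows the series diverges.
Check x = 19/4: an alternating series whose terms decrease to 0 in absolute value, so it converges by the Leibniz criterion.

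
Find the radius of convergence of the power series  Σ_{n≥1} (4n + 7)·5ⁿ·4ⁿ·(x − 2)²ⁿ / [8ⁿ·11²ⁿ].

R = 11√10/5

Ratio test: |a_{n+1}/a_n| = [(4(n+1) + 7)/(4n + 7)] · 5·4/(8·121) → 5/242 as n → ∞.
Writing y = (x − 2)², the series in y has radius 242/5, so |x − 2| < √(242/5) and R = 11√10/5.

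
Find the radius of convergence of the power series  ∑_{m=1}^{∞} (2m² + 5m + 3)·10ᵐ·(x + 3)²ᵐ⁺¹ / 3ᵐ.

R = √30/10

Apply the ratio test: |a_{m+1}| / |a_m| = [(2(m+1)² + 5(m+1) + 3)/(2m² + 5m + 3)] · 10/3, which tends to 10/3 as m → ∞.
Writing y = (x + 3)², the series in y has radius 3/10, so |x + 3| < √(3/10) and R = √30/10.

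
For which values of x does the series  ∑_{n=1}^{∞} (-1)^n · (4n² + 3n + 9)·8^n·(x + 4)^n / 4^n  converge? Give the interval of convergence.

Apply the ratio test: |a_{n+1}| / |a_n| = [(4(n+1)² + 3(n+1) + 9)/(4n² + 3n + 9)] · 8/4, which tends to 2 as n → ∞.
Convergence for |x + 4| · 2 < 1, i.e. |x + 4| < 1/2. So R = 1/2.
When x = -7/2, the terms have absolute value of order n², which does not tend to 0, so the series diverges by the divergence test.
Endpoint x = -9/2: the terms do not tend to 0, so the series diverges.

(-9/2, -7/2)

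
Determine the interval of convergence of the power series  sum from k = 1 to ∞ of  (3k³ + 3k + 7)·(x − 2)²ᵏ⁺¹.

(1, 3)

By the ratio test, |a_{k+1}/a_k| = (3(k+1)³ + 3(k+1) + 7)/(3k³ + 3k + 7) → 1.
Since the exponent of (x − 2) increases by 2 each term, convergence requires |x − 2|² < 1, hence R = 1.
At x = 3: the terms do not tend to 0, so the series diverges.
Endpoint x = 1: the terms do not tend to 0, so the series diverges.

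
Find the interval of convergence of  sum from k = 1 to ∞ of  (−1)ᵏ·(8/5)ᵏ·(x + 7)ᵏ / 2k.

The ratio of consecutive coefficients is [2k/2(k+1)] · 8/5 → 8/5.
Convergence for |x + 7| · 8/5 < 1, i.e. |x + 7| < 5/8. So R = 5/8.
Check x = -51/8: convergence follows from the alternating series test (terms decrease monotonically to 0).
Check x = -61/8: comparison with the harmonic series Σ 1/k shows the series diverges.

(-61/8, -51/8]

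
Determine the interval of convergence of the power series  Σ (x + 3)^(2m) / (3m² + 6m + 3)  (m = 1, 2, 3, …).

[-4, -2]

The ratio of consecutive coefficients is (3m² + 6m + 3)/(3(m+1)² + 6(m+1) + 3) → 1.
Writing y = (x + 3)², the series in y has radius 1, so |x + 3| < √(1) = 1 and R = 1.
Check x = -2: the terms are on the order of 1/m², so the series converges absolutely by comparison with the p-series (p = 2 > 1).
Endpoint x = -4: absolute convergence follows by limit comparison with Σ 1/m².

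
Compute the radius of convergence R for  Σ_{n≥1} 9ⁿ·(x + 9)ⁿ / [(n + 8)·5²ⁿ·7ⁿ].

R = 175/9

Ratio test: |a_{n+1}/a_n| = [(n + 8)/((n+1) + 8)] · 9/(25·7) → 9/175 as n → ∞.
Hence the series converges for |x + 9| < 1/(9/175) = 175/9, so the radius of convergence is 175/9.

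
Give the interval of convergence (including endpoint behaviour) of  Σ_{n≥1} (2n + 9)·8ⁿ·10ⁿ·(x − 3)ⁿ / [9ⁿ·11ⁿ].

Ratio test: |a_{n+1}/a_n| = [(2(n+1) + 9)/(2n + 9)] · 8·10/(9·11) → 80/99 as n → ∞.
The series converges when 80/99 · |x − 3| < 1, giving R = 99/80.
At x = 339/80: the terms have absolute value of order n, which does not tend to 0, so the series diverges by the divergence test.
Check x = 141/80: the terms have absolute value of order n, which does not tend to 0, so the series diverges by the divergence test.

(141/80, 339/80)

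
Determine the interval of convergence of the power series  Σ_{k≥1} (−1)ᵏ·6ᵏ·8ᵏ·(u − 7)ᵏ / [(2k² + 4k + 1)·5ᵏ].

Apply the ratio test: |a_{k+1}| / |a_k| = [(2k² + 4k + 1)/(2(k+1)² + 4(k+1) + 1)] · 6·8/5, which tends to 48/5 as k → ∞.
The series converges when 48/5 · |u − 7| < 1, giving R = 5/48.
At u = 341/48: absolute convergence follows by limit comparison with Σ 1/k².
Check u = 331/48: absolute convergence follows by limit comparison with Σ 1/k².

[331/48, 341/48]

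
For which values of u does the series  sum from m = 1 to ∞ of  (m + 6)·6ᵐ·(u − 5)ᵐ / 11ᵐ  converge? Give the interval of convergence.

Ratio test: |a_{m+1}/a_m| = [((m+1) + 6)/(m + 6)] · 6/11 → 6/11 as m → ∞.
Thus R = 1/(6/11) = 11/6.
When u = 41/6, the terms do not tend to 0, so the series diverges.
Endpoint u = 19/6: the terms have absolute value of order m, which does not tend to 0, so the series diverges by the divergence test.

(19/6, 41/6)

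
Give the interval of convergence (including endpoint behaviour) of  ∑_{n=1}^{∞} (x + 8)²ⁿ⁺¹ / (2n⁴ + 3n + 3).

Apply the ratio test: |a_{n+1}| / |a_n| = (2n⁴ + 3n + 3)/(2(n+1)⁴ + 3(n+1) + 3), which tends to 1 as n → ∞.
Since the exponent of (x + 8) increases by 2 each term, convergence requires |x + 8|² < 1, hence R = 1.
Check x = -7: absolute convergence follows by limit comparison with Σ 1/n⁴.
Check x = -9: absolute convergence follows by limit comparison with Σ 1/n⁴.

[-9, -7]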